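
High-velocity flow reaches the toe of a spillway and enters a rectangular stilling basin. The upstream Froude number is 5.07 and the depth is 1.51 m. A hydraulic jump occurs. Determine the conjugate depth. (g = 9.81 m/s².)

Fr₁ = 5.07 (given).
Sequent-depth ratio: y₂/y₁ = ½[√(1 + 8Fr₁²) − 1] = ½[√206.6 − 1] = 6.69.
y₂ = 6.69 × 1.51 = 10.1 m.

y₂ = 10.1 m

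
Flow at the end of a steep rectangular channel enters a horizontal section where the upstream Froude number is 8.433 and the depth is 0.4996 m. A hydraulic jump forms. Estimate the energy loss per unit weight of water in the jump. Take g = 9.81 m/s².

ΔE = 12.41 m

Fr₁ = 8.433 (given).
Conjugate-depth relation: y₂/y₁ = ½[√(1 + 8Fr₁²) − 1] = ½[√569.92 − 1] = 11.44.
y₂ = 11.44 × 0.4996 = 5.714 m.
V₁ = Fr₁·√(g·y₁) = 8.433×√(9.81×0.4996) = 18.67 m/s; q = V₁·y₁ = 9.327 m²/s. V₂ = q/y₂ = 9.327/5.714 = 1.632 m/s. E₁ = y₁ + V₁²/2g = 18.26 m; E₂ = y₂ + V₂²/2g = 5.850 m. ΔE = E₁ − E₂ = 12.41 m.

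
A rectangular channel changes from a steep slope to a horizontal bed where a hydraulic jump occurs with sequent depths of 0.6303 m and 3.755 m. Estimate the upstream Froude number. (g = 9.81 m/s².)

For a rectangular channel the momentum equation gives q² = ½·g·y₁·y₂·(y₁ + y₂) = ½×9.81×0.6303×3.755×4.385 = 50.91.
q = √50.91 = 7.135 m²/s.
V₁ = q/y₁ = 11.32 m/s; Fr₁ = V₁/√(g·y₁) = 4.552.

Fr₁ = 4.552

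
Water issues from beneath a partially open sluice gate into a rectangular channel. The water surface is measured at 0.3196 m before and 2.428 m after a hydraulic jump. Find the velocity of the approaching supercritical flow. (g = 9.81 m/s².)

For a rectangular channel the momentum equation gives q² = ½·g·y₁·y₂·(y₁ + y₂) = ½×9.81×0.3196×2.428×2.748 = 10.46.
q = √10.46 = 3.234 m²/s.
V₁ = q/y₁ = 3.234/0.3196 = 10.12 m/s.

V₁ = 10.12 m/s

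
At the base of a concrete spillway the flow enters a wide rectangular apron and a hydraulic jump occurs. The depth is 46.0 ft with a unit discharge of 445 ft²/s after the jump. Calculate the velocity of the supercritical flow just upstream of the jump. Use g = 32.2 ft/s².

V₂ = q/y₂ = 445/46.0 = 9.67 ft/s; Fr₂ = V₂/√(g·y₂) = 0.251.
The Bélanger relation is symmetric: y₁/y₂ = ½[√(1 + 8Fr₂²) − 1] = ½[√1.505 − 1] = 0.113.
y₁ = 0.113 × 46.0 = 5.22 ft.
V₁ = q/y₁ = 445/5.22 = 85.2 ft/s.

V₁ = 85.2 ft/s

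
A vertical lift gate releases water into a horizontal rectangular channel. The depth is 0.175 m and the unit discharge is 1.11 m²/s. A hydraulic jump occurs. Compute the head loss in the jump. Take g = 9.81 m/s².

ΔE = 1.06 m

V₁ = q/y₁ = 1.11/0.175 = 6.34 m/s. Fr₁ = V₁/√(g·y₁) = 6.34/√(9.81×0.175) = 4.84.
Sequent-depth ratio: y₂/y₁ = ½[√(1 + 8Fr₁²) − 1] = ½[√188.5 − 1] = 6.36.
y₂ = 6.36 × 0.175 = 1.11 m.
V₂ = q/y₂ = 1.11/1.11 = 0.997 m/s. E₁ = y₁ + V₁²/2g = 2.23 m; E₂ = y₂ + V₂²/2g = 1.16 m. ΔE = E₁ − E₂ = 1.06 m.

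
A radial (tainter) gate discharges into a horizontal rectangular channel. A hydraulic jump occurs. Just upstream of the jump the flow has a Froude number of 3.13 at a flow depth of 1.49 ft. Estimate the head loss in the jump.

Fr₁ = 3.13 (given).
Sequent-depth ratio: y₂/y₁ = ½[√(1 + 8Fr₁²) − 1] = ½[√79.38 − 1] = 3.95.
y₂ = 3.95 × 1.49 = 5.89 ft.
V₁ = Fr₁·√(g·y₁) = 3.13×√(32.2×1.49) = 21.7 ft/s; q = V₁·y₁ = 32.3 ft²/s. V₂ = q/y₂ = 32.3/5.89 = 5.48 ft/s. E₁ = y₁ + V₁²/2g = 8.79 ft; E₂ = y₂ + V₂²/2g = 6.36 ft. ΔE = E₁ − E₂ = 2.43 ft.

ΔE = 2.43 ft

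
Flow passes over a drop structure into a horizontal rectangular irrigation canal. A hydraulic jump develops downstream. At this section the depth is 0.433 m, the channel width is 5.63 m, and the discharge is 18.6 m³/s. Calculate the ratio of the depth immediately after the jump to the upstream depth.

q = Q/b = 18.6/5.63 = 3.30 m²/s; V₁ = q/y₁ = 7.63 m/s. Fr₁ = V₁/√(g·y₁) = 3.70.
By Bélanger, y₂/y₁ = ½[√(1 + 8Fr₁²) − 1] = ½[√110.6 − 1] = 4.76.

y₂/y₁ = 4.76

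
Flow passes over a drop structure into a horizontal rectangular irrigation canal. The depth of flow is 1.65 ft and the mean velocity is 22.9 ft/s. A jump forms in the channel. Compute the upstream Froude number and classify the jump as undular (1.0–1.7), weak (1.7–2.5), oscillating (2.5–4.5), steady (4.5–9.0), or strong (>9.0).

Fr₁ = 3.14; oscillating jump

Fr₁ = V₁/√(g·y₁) = 22.9/√(32.2×1.65) = 3.14.
Fr₁ = 3.14 lies in the oscillating range.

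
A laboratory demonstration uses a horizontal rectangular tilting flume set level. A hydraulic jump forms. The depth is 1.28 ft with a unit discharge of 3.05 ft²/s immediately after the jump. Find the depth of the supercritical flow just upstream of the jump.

V₂ = q/y₂ = 3.05/1.28 = 2.38 ft/s; Fr₂ = V₂/√(g·y₂) = 0.371.
From the momentum equation (using Fr₂), y₁/y₂ = ½[√(1 + 8Fr₂²) − 1] = ½[√2.102 − 1] = 0.225.
y₁ = 0.225 × 1.28 = 0.288 ft.

y₁ = 0.288 ft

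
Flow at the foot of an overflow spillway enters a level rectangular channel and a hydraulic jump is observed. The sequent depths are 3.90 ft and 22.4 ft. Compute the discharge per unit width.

For a rectangular channel the momentum equation gives q² = ½·g·y₁·y₂·(y₁ + y₂) = ½×32.2×3.90×22.4×26.3 = 36991.
q = √36991 = 192 ft²/s.

q = 192 ft²/s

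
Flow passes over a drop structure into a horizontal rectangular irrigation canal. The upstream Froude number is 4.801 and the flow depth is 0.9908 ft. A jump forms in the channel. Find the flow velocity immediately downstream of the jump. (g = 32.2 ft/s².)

Fr₁ = 4.801 (given).
Bélanger equation: y₂/y₁ = ½[√(1 + 8Fr₁²) − 1] = ½[√185.40 − 1] = 6.308.
y₂ = 6.308 × 0.9908 = 6.250 ft.
V₁ = Fr₁·√(g·y₁) = 4.801×√(32.2×0.9908) = 27.12 ft/s; q = V₁·y₁ = 26.87 ft²/s.
V₂ = q/y₂ = 26.87/6.250 = 4.299 ft/s.

V₂ = 4.299 ft/s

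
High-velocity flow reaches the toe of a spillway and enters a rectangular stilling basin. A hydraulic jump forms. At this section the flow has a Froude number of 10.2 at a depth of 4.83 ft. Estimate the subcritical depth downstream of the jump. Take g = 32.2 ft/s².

Fr₁ = 10.2 (given).
By Bélanger, y₂/y₁ = ½[√(1 + 8Fr₁²) − 1] = ½[√833.3 − 1] = 13.9.
y₂ = 13.9 × 4.83 = 67.3 ft.

y₂ = 67.3 ft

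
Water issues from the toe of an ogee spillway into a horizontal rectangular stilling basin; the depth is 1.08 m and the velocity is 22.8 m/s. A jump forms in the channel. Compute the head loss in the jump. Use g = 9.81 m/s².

Fr₁ = V₁/√(g·y₁) = 22.8/√(9.81×1.08) = 7.00.
Bélanger equation: y₂/y₁ = ½[√(1 + 8Fr₁²) − 1] = ½[√393.5 − 1] = 9.42.
y₂ = 9.42 × 1.08 = 10.2 m.
Head loss: ΔE = (y₂ − y₁)³/(4y₁y₂) = (10.2 − 1.08)³/(4×1.08×10.2) = 752/43.9 = 17.1 m.

ΔE = 17.1 m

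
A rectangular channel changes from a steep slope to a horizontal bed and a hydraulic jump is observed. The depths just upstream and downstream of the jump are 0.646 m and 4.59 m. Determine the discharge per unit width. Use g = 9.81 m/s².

q = 8.73 m²/s

For a rectangular channel the momentum equation gives q² = ½·g·y₁·y₂·(y₁ + y₂) = ½×9.81×0.646×4.59×5.24 = 76.2.
q = √76.2 = 8.73 m²/s.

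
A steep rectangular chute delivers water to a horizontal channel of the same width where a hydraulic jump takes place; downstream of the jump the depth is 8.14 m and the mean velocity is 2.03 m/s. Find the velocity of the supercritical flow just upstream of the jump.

V₁ = 21.5 m/s

Fr₂ = V₂/√(g·y₂) = 2.03/√(9.81×8.14) = 0.227.
The Bélanger relation is symmetric: y₁/y₂ = ½[√(1 + 8Fr₂²) − 1] = ½[√1.413 − 1] = 0.0943.
y₁ = 0.0943 × 8.14 = 0.768 m.
V₁ = q/y₁ = 16.5/0.768 = 21.5 m/s.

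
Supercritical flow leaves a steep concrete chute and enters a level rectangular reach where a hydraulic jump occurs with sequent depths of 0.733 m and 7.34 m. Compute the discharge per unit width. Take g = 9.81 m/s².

For a rectangular channel the momentum equation gives q² = ½·g·y₁·y₂·(y₁ + y₂) = ½×9.81×0.733×7.34×8.07 = 213.
q = √213 = 14.6 m²/s.

q = 14.6 m²/s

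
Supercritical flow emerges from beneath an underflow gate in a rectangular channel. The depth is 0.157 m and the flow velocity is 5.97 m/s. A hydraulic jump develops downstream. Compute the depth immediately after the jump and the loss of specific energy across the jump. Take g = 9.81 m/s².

Fr₁ = V₁/√(g·y₁) = 5.97/√(9.81×0.157) = 4.81.
From the momentum equation for a rectangular channel, y₂/y₁ = ½[√(1 + 8Fr₁²) − 1] = ½[√186.1 − 1] = 6.32.
y₂ = 6.32 × 0.157 = 0.992 m.
Head loss: ΔE = (y₂ − y₁)³/(4y₁y₂) = (0.992 − 0.157)³/(4×0.157×0.992) = 0.583/0.623 = 0.936 m.

y₂ = 0.992 m; ΔE = 0.936 m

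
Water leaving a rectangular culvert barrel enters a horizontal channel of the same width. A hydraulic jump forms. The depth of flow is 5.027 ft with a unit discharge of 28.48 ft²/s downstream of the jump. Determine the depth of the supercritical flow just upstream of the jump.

y₁ = 1.529 ft

V₂ = q/y₂ = 28.48/5.027 = 5.665 ft/s; Fr₂ = V₂/√(g·y₂) = 0.4453.
Applying the sequent-depth relation in reverse, y₁/y₂ = ½[√(1 + 8Fr₂²) − 1] = ½[√2.5863 − 1] = 0.3041.
y₁ = 0.3041 × 5.027 = 1.529 ft.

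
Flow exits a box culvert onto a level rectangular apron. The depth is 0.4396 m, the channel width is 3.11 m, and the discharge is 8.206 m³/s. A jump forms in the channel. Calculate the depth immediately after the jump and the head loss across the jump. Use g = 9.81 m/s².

y₂ = 1.590 m; ΔE = 0.5451 m

q = Q/b = 8.206/3.11 = 2.639 m²/s; V₁ = q/y₁ = 6.002 m/s. Fr₁ = V₁/√(g·y₁) = 2.890.
Bélanger equation: y₂/y₁ = ½[√(1 + 8Fr₁²) − 1] = ½[√67.833 − 1] = 3.618.
y₂ = 3.618 × 0.4396 = 1.590 m.
V₂ = q/y₂ = 2.639/1.590 = 1.659 m/s. E₁ = y₁ + V₁²/2g = 2.276 m; E₂ = y₂ + V₂²/2g = 1.731 m. ΔE = E₁ − E₂ = 0.5451 m.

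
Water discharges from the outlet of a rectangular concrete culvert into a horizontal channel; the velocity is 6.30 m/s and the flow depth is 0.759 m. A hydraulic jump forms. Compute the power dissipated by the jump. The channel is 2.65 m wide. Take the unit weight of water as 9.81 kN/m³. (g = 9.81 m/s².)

Fr₁ = V₁/√(g·y₁) = 6.30/√(9.81×0.759) = 2.31.
From the momentum equation for a rectangular channel, y₂/y₁ = ½[√(1 + 8Fr₁²) − 1] = ½[√43.64 − 1] = 2.80.
y₂ = 2.80 × 0.759 = 2.13 m.
q = V₁·y₁ = 6.30 × 0.759 = 4.78 m²/s. V₂ = q/y₂ = 4.78/2.13 = 2.25 m/s. E₁ = y₁ + V₁²/2g = 2.78 m; E₂ = y₂ + V₂²/2g = 2.39 m. ΔE = E₁ − E₂ = 0.397 m.
Q = q·b = 4.78 × 2.65 = 12.7 m³/s. P = γ·Q·ΔE = 9.81 × 12.7 × 0.397 = 49.3 kW.

P = 49.3 kW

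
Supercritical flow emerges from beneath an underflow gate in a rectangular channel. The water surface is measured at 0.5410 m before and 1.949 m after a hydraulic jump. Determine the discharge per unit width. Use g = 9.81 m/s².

q = 3.589 m²/s

For a rectangular channel the momentum equation gives q² = ½·g·y₁·y₂·(y₁ + y₂) = ½×9.81×0.5410×1.949×2.490 = 12.88.
q = √12.88 = 3.589 m²/s.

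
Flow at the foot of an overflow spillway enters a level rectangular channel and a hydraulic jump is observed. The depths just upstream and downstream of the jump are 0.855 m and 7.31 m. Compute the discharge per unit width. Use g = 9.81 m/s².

For a rectangular channel the momentum equation gives q² = ½·g·y₁·y₂·(y₁ + y₂) = ½×9.81×0.855×7.31×8.16 = 250.
q = √250 = 15.8 m²/s.

q = 15.8 m²/s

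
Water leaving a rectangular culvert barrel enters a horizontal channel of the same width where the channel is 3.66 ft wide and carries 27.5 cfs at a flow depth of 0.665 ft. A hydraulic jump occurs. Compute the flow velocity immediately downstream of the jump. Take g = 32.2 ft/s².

q = Q/b = 27.5/3.66 = 7.51 ft²/s; V₁ = q/y₁ = 11.3 ft/s. Fr₁ = V₁/√(g·y₁) = 2.44.
Conjugate-depth relation: y₂/y₁ = ½[√(1 + 8Fr₁²) − 1] = ½[√48.69 − 1] = 2.99.
y₂ = 2.99 × 0.665 = 1.99 ft.
V₂ = q/y₂ = 7.51/1.99 = 3.78 ft/s.

V₂ = 3.78 ft/s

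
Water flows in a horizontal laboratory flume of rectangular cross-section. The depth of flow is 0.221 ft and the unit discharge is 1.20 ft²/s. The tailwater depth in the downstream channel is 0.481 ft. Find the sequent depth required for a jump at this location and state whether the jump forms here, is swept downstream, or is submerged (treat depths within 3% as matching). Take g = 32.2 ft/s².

y₂ = 0.535 ft; the jump is swept downstream

V₁ = q/y₁ = 1.20/0.221 = 5.43 ft/s. Fr₁ = V₁/√(g·y₁) = 5.43/√(32.2×0.221) = 2.04.
Conjugate-depth relation: y₂/y₁ = ½[√(1 + 8Fr₁²) − 1] = ½[√34.15 − 1] = 2.42.
y₂ = 2.42 × 0.221 = 0.535 ft.
Tailwater y_tw = 0.481 ft: y_tw < y₂, so the jump is swept downstream.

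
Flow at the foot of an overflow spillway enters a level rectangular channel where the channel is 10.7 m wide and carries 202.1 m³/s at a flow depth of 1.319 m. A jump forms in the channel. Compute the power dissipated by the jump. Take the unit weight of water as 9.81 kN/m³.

P = 9083 kW

q = Q/b = 202.1/10.7 = 18.89 m²/s; V₁ = q/y₁ = 14.32 m/s. Fr₁ = V₁/√(g·y₁) = 3.981.
From the momentum equation for a rectangular channel, y₂/y₁ = ½[√(1 + 8Fr₁²) − 1] = ½[√127.78 − 1] = 5.152.
y₂ = 5.152 × 1.319 = 6.795 m.
Head loss: ΔE = (y₂ − y₁)³/(4y₁y₂) = (6.795 − 1.319)³/(4×1.319×6.795) = 164.3/35.85 = 4.581 m.
P = γ·Q·ΔE = 9.81 × 202.1 × 4.581 = 9083 kW.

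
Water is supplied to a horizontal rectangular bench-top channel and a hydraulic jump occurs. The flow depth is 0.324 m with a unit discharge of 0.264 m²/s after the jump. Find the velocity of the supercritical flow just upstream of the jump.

V₂ = q/y₂ = 0.264/0.324 = 0.815 m/s; Fr₂ = V₂/√(g·y₂) = 0.457.
Since the conjugate-depth ratio holds either way, y₁/y₂ = ½[√(1 + 8Fr₂²) − 1] = ½[√2.671 − 1] = 0.317.
y₁ = 0.317 × 0.324 = 0.103 m.
V₁ = q/y₁ = 0.264/0.103 = 2.57 m/s.

V₁ = 2.57 m/s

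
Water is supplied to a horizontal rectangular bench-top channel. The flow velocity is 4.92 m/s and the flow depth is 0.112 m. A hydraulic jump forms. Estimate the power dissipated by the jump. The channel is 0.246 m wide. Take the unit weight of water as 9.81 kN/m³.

P = 0.829 kW

Fr₁ = V₁/√(g·y₁) = 4.92/√(9.81×0.112) = 4.69.
Sequent-depth ratio: y₂/y₁ = ½[√(1 + 8Fr₁²) − 1] = ½[√177.3 − 1] = 6.16.
y₂ = 6.16 × 0.112 = 0.690 m.
Head loss: ΔE = (y₂ − y₁)³/(4y₁y₂) = (0.690 − 0.112)³/(4×0.112×0.690) = 0.193/0.309 = 0.624 m.
q = V₁·y₁ = 4.92 × 0.112 = 0.551 m²/s. Q = q·b = 0.551 × 0.246 = 0.136 m³/s. P = γ·Q·ΔE = 9.81 × 0.136 × 0.624 = 0.829 kW.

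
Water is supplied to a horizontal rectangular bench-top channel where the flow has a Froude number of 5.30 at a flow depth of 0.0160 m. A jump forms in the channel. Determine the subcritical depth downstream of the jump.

y₂ = 0.112 m

Fr₁ = 5.30 (given).
Bélanger equation: y₂/y₁ = ½[√(1 + 8Fr₁²) − 1] = ½[√225.7 − 1] = 7.01.
y₂ = 7.01 × 0.0160 = 0.112 m.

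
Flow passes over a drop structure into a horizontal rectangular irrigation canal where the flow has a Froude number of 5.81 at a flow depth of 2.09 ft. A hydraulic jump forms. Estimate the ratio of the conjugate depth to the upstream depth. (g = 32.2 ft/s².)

Fr₁ = 5.81 (given).
From the momentum equation for a rectangular channel, y₂/y₁ = ½[√(1 + 8Fr₁²) − 1] = ½[√271.0 − 1] = 7.73.

y₂/y₁ = 7.73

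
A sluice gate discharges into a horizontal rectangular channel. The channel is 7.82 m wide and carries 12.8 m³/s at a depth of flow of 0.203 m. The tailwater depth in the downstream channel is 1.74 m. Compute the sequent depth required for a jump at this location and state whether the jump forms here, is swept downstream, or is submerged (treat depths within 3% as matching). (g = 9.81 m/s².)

y₂ = 1.54 m; the jump is submerged

q = Q/b = 12.8/7.82 = 1.64 m²/s; V₁ = q/y₁ = 8.06 m/s. Fr₁ = V₁/√(g·y₁) = 5.71.
From the momentum equation for a rectangular channel, y₂/y₁ = ½[√(1 + 8Fr₁²) − 1] = ½[√262.2 − 1] = 7.60.
y₂ = 7.60 × 0.203 = 1.54 m.
Tailwater y_tw = 1.74 m: y_tw > y₂, so the jump is submerged.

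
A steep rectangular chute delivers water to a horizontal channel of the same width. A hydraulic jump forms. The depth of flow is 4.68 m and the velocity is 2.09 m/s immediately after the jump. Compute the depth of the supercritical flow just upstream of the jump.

y₁ = 0.765 m

Fr₂ = V₂/√(g·y₂) = 2.09/√(9.81×4.68) = 0.308.
From the momentum equation (using Fr₂), y₁/y₂ = ½[√(1 + 8Fr₂²) − 1] = ½[√1.761 − 1] = 0.164.
y₁ = 0.164 × 4.68 = 0.765 m.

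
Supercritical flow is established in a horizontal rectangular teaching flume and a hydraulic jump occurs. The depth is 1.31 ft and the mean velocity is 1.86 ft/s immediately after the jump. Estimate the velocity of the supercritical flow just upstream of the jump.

V₁ = 13.0 ft/s

Fr₂ = V₂/√(g·y₂) = 1.86/√(32.2×1.31) = 0.286.
Applying the sequent-depth relation in reverse, y₁/y₂ = ½[√(1 + 8Fr₂²) − 1] = ½[√1.656 − 1] = 0.143.
y₁ = 0.143 × 1.31 = 0.188 ft.
V₁ = q/y₁ = 2.44/0.188 = 13.0 ft/s.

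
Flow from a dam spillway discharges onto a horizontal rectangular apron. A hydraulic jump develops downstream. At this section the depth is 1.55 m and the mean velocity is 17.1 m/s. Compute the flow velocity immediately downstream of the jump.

V₂ = 2.99 m/s

Fr₁ = V₁/√(g·y₁) = 17.1/√(9.81×1.55) = 4.39.
Conjugate-depth relation: y₂/y₁ = ½[√(1 + 8Fr₁²) − 1] = ½[√154.8 − 1] = 5.72.
y₂ = 5.72 × 1.55 = 8.87 m.
q = V₁·y₁ = 17.1 × 1.55 = 26.5 m²/s.
V₂ = q/y₂ = 26.5/8.87 = 2.99 m/s.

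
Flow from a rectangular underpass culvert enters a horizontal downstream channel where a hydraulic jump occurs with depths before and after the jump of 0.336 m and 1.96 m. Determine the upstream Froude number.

Fr₁ = 4.46

For a rectangular channel the momentum equation gives q² = ½·g·y₁·y₂·(y₁ + y₂) = ½×9.81×0.336×1.96×2.30 = 7.42.
q = √7.42 = 2.72 m²/s.
V₁ = q/y₁ = 8.11 m/s; Fr₁ = V₁/√(g·y₁) = 4.46.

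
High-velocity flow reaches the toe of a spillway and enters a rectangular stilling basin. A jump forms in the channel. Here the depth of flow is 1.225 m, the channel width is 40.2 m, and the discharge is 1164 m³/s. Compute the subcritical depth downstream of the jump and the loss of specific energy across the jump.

y₂ = 11.22 m; ΔE = 18.15 m

q = Q/b = 1164/40.2 = 28.96 m²/s; V₁ = q/y₁ = 23.64 m/s. Fr₁ = V₁/√(g·y₁) = 6.818.
By Bélanger, y₂/y₁ = ½[√(1 + 8Fr₁²) − 1] = ½[√372.93 − 1] = 9.156.
y₂ = 9.156 × 1.225 = 11.22 m.
V₂ = q/y₂ = 28.96/11.22 = 2.582 m/s. E₁ = y₁ + V₁²/2g = 29.70 m; E₂ = y₂ + V₂²/2g = 11.56 m. ΔE = E₁ − E₂ = 18.15 m.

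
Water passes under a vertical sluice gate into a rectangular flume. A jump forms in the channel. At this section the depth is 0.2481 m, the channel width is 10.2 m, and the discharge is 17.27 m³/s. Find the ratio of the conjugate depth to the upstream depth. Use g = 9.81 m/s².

q = Q/b = 17.27/10.2 = 1.693 m²/s; V₁ = q/y₁ = 6.824 m/s. Fr₁ = V₁/√(g·y₁) = 4.374.
Conjugate-depth relation: y₂/y₁ = ½[√(1 + 8Fr₁²) − 1] = ½[√154.08 − 1] = 5.706.

y₂/y₁ = 5.706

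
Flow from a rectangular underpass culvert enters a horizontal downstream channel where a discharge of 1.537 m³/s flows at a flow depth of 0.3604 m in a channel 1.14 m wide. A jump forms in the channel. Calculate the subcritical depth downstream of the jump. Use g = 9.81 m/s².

q = Q/b = 1.537/1.14 = 1.348 m²/s; V₁ = q/y₁ = 3.741 m/s. Fr₁ = V₁/√(g·y₁) = 1.990.
Sequent-depth ratio: y₂/y₁ = ½[√(1 + 8Fr₁²) − 1] = ½[√32.667 − 1] = 2.358.
y₂ = 2.358 × 0.3604 = 0.8497 m.

y₂ = 0.8497 m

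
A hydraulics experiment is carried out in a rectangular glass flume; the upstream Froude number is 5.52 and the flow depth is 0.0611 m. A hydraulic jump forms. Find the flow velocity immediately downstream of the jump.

Fr₁ = 5.52 (given).
By Bélanger, y₂/y₁ = ½[√(1 + 8Fr₁²) − 1] = ½[√244.8 − 1] = 7.32.
y₂ = 7.32 × 0.0611 = 0.447 m.
V₁ = Fr₁·√(g·y₁) = 5.52×√(9.81×0.0611) = 4.27 m/s; q = V₁·y₁ = 0.261 m²/s.
V₂ = q/y₂ = 0.261/0.447 = 0.584 m/s.

V₂ = 0.584 m/s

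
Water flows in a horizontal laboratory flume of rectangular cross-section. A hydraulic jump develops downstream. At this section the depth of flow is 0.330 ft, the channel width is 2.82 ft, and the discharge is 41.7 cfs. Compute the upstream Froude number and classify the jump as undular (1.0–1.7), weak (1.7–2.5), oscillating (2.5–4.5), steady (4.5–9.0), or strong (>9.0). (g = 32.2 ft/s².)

q = Q/b = 41.7/2.82 = 14.8 ft²/s; V₁ = q/y₁ = 44.8 ft/s. Fr₁ = V₁/√(g·y₁) = 13.7.
Fr₁ = 13.7 lies in the strong range.

Fr₁ = 13.7; strong jump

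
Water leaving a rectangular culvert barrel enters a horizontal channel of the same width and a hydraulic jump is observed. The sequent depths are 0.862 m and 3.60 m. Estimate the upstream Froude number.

Fr₁ = 3.29

For a rectangular channel the momentum equation gives q² = ½·g·y₁·y₂·(y₁ + y₂) = ½×9.81×0.862×3.60×4.46 = 67.9.
q = √67.9 = 8.24 m²/s.
V₁ = q/y₁ = 9.56 m/s; Fr₁ = V₁/√(g·y₁) = 3.29.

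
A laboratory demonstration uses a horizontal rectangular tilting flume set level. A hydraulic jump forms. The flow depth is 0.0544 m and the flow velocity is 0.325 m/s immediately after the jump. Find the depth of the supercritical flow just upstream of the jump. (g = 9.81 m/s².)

Fr₂ = V₂/√(g·y₂) = 0.325/√(9.81×0.0544) = 0.445.
From the momentum equation (using Fr₂), y₁/y₂ = ½[√(1 + 8Fr₂²) − 1] = ½[√2.583 − 1] = 0.304.
y₁ = 0.304 × 0.0544 = 0.0165 m.

y₁ = 0.0165 m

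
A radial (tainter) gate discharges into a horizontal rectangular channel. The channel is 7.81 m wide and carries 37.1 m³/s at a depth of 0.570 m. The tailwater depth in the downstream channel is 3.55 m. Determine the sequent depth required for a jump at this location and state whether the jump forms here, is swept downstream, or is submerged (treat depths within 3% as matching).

q = Q/b = 37.1/7.81 = 4.75 m²/s; V₁ = q/y₁ = 8.33 m/s. Fr₁ = V₁/√(g·y₁) = 3.52.
By Bélanger, y₂/y₁ = ½[√(1 + 8Fr₁²) − 1] = ½[√100.4 − 1] = 4.51.
y₂ = 4.51 × 0.570 = 2.57 m.
Tailwater y_tw = 3.55 m: y_tw > y₂, so the jump is submerged.

y₂ = 2.57 m; the jump is submerged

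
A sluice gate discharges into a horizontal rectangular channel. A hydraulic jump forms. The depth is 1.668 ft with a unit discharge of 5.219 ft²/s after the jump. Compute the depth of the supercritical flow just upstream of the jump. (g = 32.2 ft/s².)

V₂ = q/y₂ = 5.219/1.668 = 3.129 ft/s; Fr₂ = V₂/√(g·y₂) = 0.4269.
The Bélanger relation is symmetric: y₁/y₂ = ½[√(1 + 8Fr₂²) − 1] = ½[√2.4582 − 1] = 0.2839.
y₁ = 0.2839 × 1.668 = 0.4736 ft.

y₁ = 0.4736 ft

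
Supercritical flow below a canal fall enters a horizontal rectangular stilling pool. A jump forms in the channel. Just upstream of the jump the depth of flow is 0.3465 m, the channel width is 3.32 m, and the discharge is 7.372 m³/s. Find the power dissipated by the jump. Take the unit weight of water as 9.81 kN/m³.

q = Q/b = 7.372/3.32 = 2.220 m²/s; V₁ = q/y₁ = 6.408 m/s. Fr₁ = V₁/√(g·y₁) = 3.476.
Conjugate-depth relation: y₂/y₁ = ½[√(1 + 8Fr₁²) − 1] = ½[√97.651 − 1] = 4.441.
y₂ = 4.441 × 0.3465 = 1.539 m.
Head loss: ΔE = (y₂ − y₁)³/(4y₁y₂) = (1.539 − 0.3465)³/(4×0.3465×1.539) = 1.695/2.133 = 0.7947 m.
P = γ·Q·ΔE = 9.81 × 7.372 × 0.7947 = 57.47 kW.

P = 57.47 kW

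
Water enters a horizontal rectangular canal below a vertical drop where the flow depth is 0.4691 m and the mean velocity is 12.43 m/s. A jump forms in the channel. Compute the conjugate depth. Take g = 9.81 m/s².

y₂ = 3.617 m

Fr₁ = V₁/√(g·y₁) = 12.43/√(9.81×0.4691) = 5.794.
By Bélanger, y₂/y₁ = ½[√(1 + 8Fr₁²) − 1] = ½[√269.59 − 1] = 7.710.
y₂ = 7.710 × 0.4691 = 3.617 m.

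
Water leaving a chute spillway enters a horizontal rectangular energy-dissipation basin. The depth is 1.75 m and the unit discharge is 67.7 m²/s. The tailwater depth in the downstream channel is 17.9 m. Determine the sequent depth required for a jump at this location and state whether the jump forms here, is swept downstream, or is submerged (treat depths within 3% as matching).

y₂ = 22.2 m; the jump is swept downstream

V₁ = q/y₁ = 67.7/1.75 = 38.7 m/s. Fr₁ = V₁/√(g·y₁) = 38.7/√(9.81×1.75) = 9.34.
Sequent-depth ratio: y₂/y₁ = ½[√(1 + 8Fr₁²) − 1] = ½[√698.4 − 1] = 12.7.
y₂ = 12.7 × 1.75 = 22.2 m.
Tailwater y_tw = 17.9 m: y_tw < y₂, so the jump is swept downstream.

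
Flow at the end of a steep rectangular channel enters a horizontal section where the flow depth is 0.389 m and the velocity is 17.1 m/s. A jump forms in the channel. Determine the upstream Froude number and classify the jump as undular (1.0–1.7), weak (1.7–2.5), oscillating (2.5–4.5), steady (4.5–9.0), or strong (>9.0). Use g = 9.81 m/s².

Fr₁ = 8.75; steady jump

Fr₁ = V₁/√(g·y₁) = 17.1/√(9.81×0.389) = 8.75.
Fr₁ = 8.75 lies in the steady range.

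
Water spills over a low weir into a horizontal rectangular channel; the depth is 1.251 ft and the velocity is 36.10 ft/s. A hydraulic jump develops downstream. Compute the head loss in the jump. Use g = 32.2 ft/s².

Fr₁ = V₁/√(g·y₁) = 36.10/√(32.2×1.251) = 5.688.
By Bélanger, y₂/y₁ = ½[√(1 + 8Fr₁²) − 1] = ½[√259.82 − 1] = 7.559.
y₂ = 7.559 × 1.251 = 9.457 ft.
Head loss: ΔE = (y₂ − y₁)³/(4y₁y₂) = (9.457 − 1.251)³/(4×1.251×9.457) = 552.5/47.32 = 11.68 ft.

ΔE = 11.68 ft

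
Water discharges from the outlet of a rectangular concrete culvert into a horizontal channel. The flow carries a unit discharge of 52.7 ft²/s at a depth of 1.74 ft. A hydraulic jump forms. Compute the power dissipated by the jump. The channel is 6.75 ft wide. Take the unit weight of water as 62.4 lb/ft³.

P = 256 hp

V₁ = q/y₁ = 52.7/1.74 = 30.3 ft/s. Fr₁ = V₁/√(g·y₁) = 30.3/√(32.2×1.74) = 4.05.
Sequent-depth ratio: y₂/y₁ = ½[√(1 + 8Fr₁²) − 1] = ½[√132.0 − 1] = 5.24.
y₂ = 5.24 × 1.74 = 9.12 ft.
Head loss: ΔE = (y₂ − y₁)³/(4y₁y₂) = (9.12 − 1.74)³/(4×1.74×9.12) = 403/63.5 = 6.34 ft.
Q = q·b = 52.7 × 6.75 = 356 cfs. P = γ·Q·ΔE/550 = 62.4 × 356 × 6.34 / 550 = 256 hp.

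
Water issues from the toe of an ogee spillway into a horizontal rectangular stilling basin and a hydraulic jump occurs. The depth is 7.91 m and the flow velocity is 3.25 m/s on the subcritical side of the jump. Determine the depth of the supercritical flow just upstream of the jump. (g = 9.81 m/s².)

y₁ = 1.76 m

Fr₂ = V₂/√(g·y₂) = 3.25/√(9.81×7.91) = 0.369.
Applying the sequent-depth relation in reverse, y₁/y₂ = ½[√(1 + 8Fr₂²) − 1] = ½[√2.089 − 1] = 0.223.
y₁ = 0.223 × 7.91 = 1.76 m.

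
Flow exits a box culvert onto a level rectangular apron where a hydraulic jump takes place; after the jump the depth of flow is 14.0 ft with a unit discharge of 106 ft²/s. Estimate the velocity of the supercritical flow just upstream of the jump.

V₂ = q/y₂ = 106/14.0 = 7.57 ft/s; Fr₂ = V₂/√(g·y₂) = 0.357.
From the momentum equation (using Fr₂), y₁/y₂ = ½[√(1 + 8Fr₂²) − 1] = ½[√2.017 − 1] = 0.210.
y₁ = 0.210 × 14.0 = 2.94 ft.
V₁ = q/y₁ = 106/2.94 = 36.0 ft/s.

V₁ = 36.0 ft/s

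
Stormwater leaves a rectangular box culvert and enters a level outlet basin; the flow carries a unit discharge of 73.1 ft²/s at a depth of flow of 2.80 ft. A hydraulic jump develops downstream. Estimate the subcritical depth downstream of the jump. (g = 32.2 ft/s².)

V₁ = q/y₁ = 73.1/2.80 = 26.1 ft/s. Fr₁ = V₁/√(g·y₁) = 26.1/√(32.2×2.80) = 2.75.
From the momentum equation for a rectangular channel, y₂/y₁ = ½[√(1 + 8Fr₁²) − 1] = ½[√61.48 − 1] = 3.42.
y₂ = 3.42 × 2.80 = 9.58 ft.

y₂ = 9.58 ft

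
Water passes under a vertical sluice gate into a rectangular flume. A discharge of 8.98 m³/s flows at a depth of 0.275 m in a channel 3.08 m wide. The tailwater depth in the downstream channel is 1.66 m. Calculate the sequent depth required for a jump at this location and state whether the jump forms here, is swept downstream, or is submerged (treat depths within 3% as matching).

y₂ = 2.38 m; the jump is swept downstream

q = Q/b = 8.98/3.08 = 2.92 m²/s; V₁ = q/y₁ = 10.6 m/s. Fr₁ = V₁/√(g·y₁) = 6.45.
From the momentum equation for a rectangular channel, y₂/y₁ = ½[√(1 + 8Fr₁²) − 1] = ½[√334.3 − 1] = 8.64.
y₂ = 8.64 × 0.275 = 2.38 m.
Tailwater y_tw = 1.66 m: y_tw < y₂, so the jump is swept downstream.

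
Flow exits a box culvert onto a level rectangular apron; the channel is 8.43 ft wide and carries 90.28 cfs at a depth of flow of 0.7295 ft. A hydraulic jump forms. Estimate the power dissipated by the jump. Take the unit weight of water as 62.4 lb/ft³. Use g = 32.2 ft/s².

q = Q/b = 90.28/8.43 = 10.71 ft²/s; V₁ = q/y₁ = 14.68 ft/s. Fr₁ = V₁/√(g·y₁) = 3.029.
Sequent-depth ratio: y₂/y₁ = ½[√(1 + 8Fr₁²) − 1] = ½[√74.398 − 1] = 3.813.
y₂ = 3.813 × 0.7295 = 2.781 ft.
Head loss: ΔE = (y₂ − y₁)³/(4y₁y₂) = (2.781 − 0.7295)³/(4×0.7295×2.781) = 8.639/8.116 = 1.064 ft.
P = γ·Q·ΔE/550 = 62.4 × 90.28 × 1.064 / 550 = 10.90 hp.

P = 10.90 hp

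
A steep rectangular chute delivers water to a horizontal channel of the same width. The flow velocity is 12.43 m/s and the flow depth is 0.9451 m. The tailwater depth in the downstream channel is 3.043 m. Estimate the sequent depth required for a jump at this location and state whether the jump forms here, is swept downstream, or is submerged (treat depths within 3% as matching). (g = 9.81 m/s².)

y₂ = 5.004 m; the jump is swept downstream

Fr₁ = V₁/√(g·y₁) = 12.43/√(9.81×0.9451) = 4.082.
Bélanger equation: y₂/y₁ = ½[√(1 + 8Fr₁²) − 1] = ½[√134.32 − 1] = 5.295.
y₂ = 5.295 × 0.9451 = 5.004 m.
Tailwater y_tw = 3.043 m: y_tw < y₂, so the jump is swept downstream.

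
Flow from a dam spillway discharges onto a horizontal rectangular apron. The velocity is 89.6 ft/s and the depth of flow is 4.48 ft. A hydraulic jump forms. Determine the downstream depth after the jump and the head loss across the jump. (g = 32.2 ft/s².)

Fr₁ = V₁/√(g·y₁) = 89.6/√(32.2×4.48) = 7.46.
Bélanger equation: y₂/y₁ = ½[√(1 + 8Fr₁²) − 1] = ½[√446.2 − 1] = 10.1.
y₂ = 10.1 × 4.48 = 45.1 ft.
q = V₁·y₁ = 89.6 × 4.48 = 401 ft²/s. V₂ = q/y₂ = 401/45.1 = 8.90 ft/s. E₁ = y₁ + V₁²/2g = 129 ft; E₂ = y₂ + V₂²/2g = 46.3 ft. ΔE = E₁ − E₂ = 82.8 ft.

y₂ = 45.1 ft; ΔE = 82.8 ft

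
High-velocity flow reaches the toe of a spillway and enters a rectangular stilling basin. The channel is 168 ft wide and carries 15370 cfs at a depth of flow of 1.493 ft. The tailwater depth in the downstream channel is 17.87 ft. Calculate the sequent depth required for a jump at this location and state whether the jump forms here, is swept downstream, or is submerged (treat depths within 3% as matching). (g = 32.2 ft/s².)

y₂ = 17.93 ft; the jump forms here

q = Q/b = 15370/168 = 91.49 ft²/s; V₁ = q/y₁ = 61.28 ft/s. Fr₁ = V₁/√(g·y₁) = 8.838.
Conjugate-depth relation: y₂/y₁ = ½[√(1 + 8Fr₁²) − 1] = ½[√625.86 − 1] = 12.01.
y₂ = 12.01 × 1.493 = 17.93 ft.
Tailwater y_tw = 17.87 ft: y_tw ≈ y₂, so the jump forms here.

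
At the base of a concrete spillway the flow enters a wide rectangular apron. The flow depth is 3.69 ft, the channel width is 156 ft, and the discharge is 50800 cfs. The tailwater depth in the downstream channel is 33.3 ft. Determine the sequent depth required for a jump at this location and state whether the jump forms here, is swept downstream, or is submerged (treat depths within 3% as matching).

q = Q/b = 50800/156 = 326 ft²/s; V₁ = q/y₁ = 88.2 ft/s. Fr₁ = V₁/√(g·y₁) = 8.10.
Bélanger equation: y₂/y₁ = ½[√(1 + 8Fr₁²) − 1] = ½[√525.4 − 1] = 11.0.
y₂ = 11.0 × 3.69 = 40.4 ft.
Tailwater y_tw = 33.3 ft: y_tw < y₂, so the jump is swept downstream.

y₂ = 40.4 ft; the jump is swept downstream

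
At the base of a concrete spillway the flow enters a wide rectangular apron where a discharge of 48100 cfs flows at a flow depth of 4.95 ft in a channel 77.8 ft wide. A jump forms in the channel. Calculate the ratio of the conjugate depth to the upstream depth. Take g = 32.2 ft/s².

q = Q/b = 48100/77.8 = 618 ft²/s; V₁ = q/y₁ = 125 ft/s. Fr₁ = V₁/√(g·y₁) = 9.89.
Sequent-depth ratio: y₂/y₁ = ½[√(1 + 8Fr₁²) − 1] = ½[√784.0 − 1] = 13.5.

y₂/y₁ = 13.5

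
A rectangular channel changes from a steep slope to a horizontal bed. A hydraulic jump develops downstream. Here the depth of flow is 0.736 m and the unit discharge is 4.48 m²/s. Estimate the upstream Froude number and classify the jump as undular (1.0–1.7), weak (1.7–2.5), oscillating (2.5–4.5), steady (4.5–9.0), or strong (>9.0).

Fr₁ = 2.27; weak jump

V₁ = q/y₁ = 4.48/0.736 = 6.09 m/s. Fr₁ = V₁/√(g·y₁) = 6.09/√(9.81×0.736) = 2.27.
Fr₁ = 2.27 lies in the weak range.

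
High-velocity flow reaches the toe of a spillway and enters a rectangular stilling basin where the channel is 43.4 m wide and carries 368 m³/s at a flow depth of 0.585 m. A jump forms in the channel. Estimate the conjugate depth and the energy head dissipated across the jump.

y₂ = 4.72 m; ΔE = 6.41 m

q = Q/b = 368/43.4 = 8.48 m²/s; V₁ = q/y₁ = 14.5 m/s. Fr₁ = V₁/√(g·y₁) = 6.05.
Conjugate-depth relation: y₂/y₁ = ½[√(1 + 8Fr₁²) − 1] = ½[√293.9 − 1] = 8.07.
y₂ = 8.07 × 0.585 = 4.72 m.
Head loss: ΔE = (y₂ − y₁)³/(4y₁y₂) = (4.72 − 0.585)³/(4×0.585×4.72) = 70.8/11.0 = 6.41 m.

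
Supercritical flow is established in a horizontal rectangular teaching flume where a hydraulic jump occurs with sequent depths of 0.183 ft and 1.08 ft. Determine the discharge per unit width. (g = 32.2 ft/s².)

q = 2.00 ft²/s

For a rectangular channel the momentum equation gives q² = ½·g·y₁·y₂·(y₁ + y₂) = ½×32.2×0.183×1.08×1.26 = 4.02.
q = √4.02 = 2.00 ft²/s.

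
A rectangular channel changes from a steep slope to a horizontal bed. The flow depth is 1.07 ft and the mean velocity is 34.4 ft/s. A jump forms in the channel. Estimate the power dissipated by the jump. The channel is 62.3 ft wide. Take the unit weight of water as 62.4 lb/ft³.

Fr₁ = V₁/√(g·y₁) = 34.4/√(32.2×1.07) = 5.86.
Sequent-depth ratio: y₂/y₁ = ½[√(1 + 8Fr₁²) − 1] = ½[√275.8 − 1] = 7.80.
y₂ = 7.80 × 1.07 = 8.35 ft.
q = V₁·y₁ = 34.4 × 1.07 = 36.8 ft²/s. V₂ = q/y₂ = 36.8/8.35 = 4.41 ft/s. E₁ = y₁ + V₁²/2g = 19.4 ft; E₂ = y₂ + V₂²/2g = 8.65 ft. ΔE = E₁ − E₂ = 10.8 ft.
Q = q·b = 36.8 × 62.3 = 2293 cfs. P = γ·Q·ΔE/550 = 62.4 × 2293 × 10.8 / 550 = 2808 hp.

P = 2808 hp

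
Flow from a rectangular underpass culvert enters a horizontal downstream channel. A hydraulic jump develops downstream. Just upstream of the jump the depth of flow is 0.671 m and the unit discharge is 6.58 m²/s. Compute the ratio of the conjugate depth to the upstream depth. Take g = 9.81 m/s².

y₂/y₁ = 4.93

V₁ = q/y₁ = 6.58/0.671 = 9.81 m/s. Fr₁ = V₁/√(g·y₁) = 9.81/√(9.81×0.671) = 3.82.
From the momentum equation for a rectangular channel, y₂/y₁ = ½[√(1 + 8Fr₁²) − 1] = ½[√117.9 − 1] = 4.93.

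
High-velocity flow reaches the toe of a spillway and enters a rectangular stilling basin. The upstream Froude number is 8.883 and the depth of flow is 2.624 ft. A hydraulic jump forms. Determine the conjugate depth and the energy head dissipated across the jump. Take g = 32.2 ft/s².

y₂ = 31.68 ft; ΔE = 73.76 ft

Fr₁ = 8.883 (given).
Conjugate-depth relation: y₂/y₁ = ½[√(1 + 8Fr₁²) − 1] = ½[√632.26 − 1] = 12.07.
y₂ = 12.07 × 2.624 = 31.68 ft.
Head loss: ΔE = (y₂ − y₁)³/(4y₁y₂) = (31.68 − 2.624)³/(4×2.624×31.68) = 24525/332.5 = 73.76 ft.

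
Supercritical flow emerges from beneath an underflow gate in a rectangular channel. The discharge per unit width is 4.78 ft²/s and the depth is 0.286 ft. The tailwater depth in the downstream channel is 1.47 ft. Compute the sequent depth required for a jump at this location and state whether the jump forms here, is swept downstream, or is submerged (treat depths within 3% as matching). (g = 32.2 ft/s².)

y₂ = 2.09 ft; the jump is swept downstream

V₁ = q/y₁ = 4.78/0.286 = 16.7 ft/s. Fr₁ = V₁/√(g·y₁) = 16.7/√(32.2×0.286) = 5.51.
Sequent-depth ratio: y₂/y₁ = ½[√(1 + 8Fr₁²) − 1] = ½[√243.7 − 1] = 7.30.
y₂ = 7.30 × 0.286 = 2.09 ft.
Tailwater y_tw = 1.47 ft: y_tw < y₂, so the jump is swept downstream.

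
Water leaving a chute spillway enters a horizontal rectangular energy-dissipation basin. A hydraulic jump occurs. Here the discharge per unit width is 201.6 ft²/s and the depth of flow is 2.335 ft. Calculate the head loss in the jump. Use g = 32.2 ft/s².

V₁ = q/y₁ = 201.6/2.335 = 86.34 ft/s. Fr₁ = V₁/√(g·y₁) = 86.34/√(32.2×2.335) = 9.957.
Sequent-depth ratio: y₂/y₁ = ½[√(1 + 8Fr₁²) − 1] = ½[√794.15 − 1] = 13.59.
y₂ = 13.59 × 2.335 = 31.73 ft.
V₂ = q/y₂ = 201.6/31.73 = 6.353 ft/s. E₁ = y₁ + V₁²/2g = 118.1 ft; E₂ = y₂ + V₂²/2g = 32.36 ft. ΔE = E₁ − E₂ = 85.73 ft.

ΔE = 85.73 ft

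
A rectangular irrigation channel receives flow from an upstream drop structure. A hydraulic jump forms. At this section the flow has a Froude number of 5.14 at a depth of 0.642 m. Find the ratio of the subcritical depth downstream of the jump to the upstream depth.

Fr₁ = 5.14 (given).
By Bélanger, y₂/y₁ = ½[√(1 + 8Fr₁²) − 1] = ½[√212.4 − 1] = 6.79.

y₂/y₁ = 6.79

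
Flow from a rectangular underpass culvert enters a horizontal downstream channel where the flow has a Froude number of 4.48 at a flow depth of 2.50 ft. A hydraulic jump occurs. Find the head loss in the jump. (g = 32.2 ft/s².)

ΔE = 12.2 ft

Fr₁ = 4.48 (given).
Conjugate-depth relation: y₂/y₁ = ½[√(1 + 8Fr₁²) − 1] = ½[√161.6 − 1] = 5.86.
y₂ = 5.86 × 2.50 = 14.6 ft.
V₁ = Fr₁·√(g·y₁) = 4.48×√(32.2×2.50) = 40.2 ft/s; q = V₁·y₁ = 100 ft²/s. V₂ = q/y₂ = 100/14.6 = 6.86 ft/s. E₁ = y₁ + V₁²/2g = 27.6 ft; E₂ = y₂ + V₂²/2g = 15.4 ft. ΔE = E₁ − E₂ = 12.2 ft.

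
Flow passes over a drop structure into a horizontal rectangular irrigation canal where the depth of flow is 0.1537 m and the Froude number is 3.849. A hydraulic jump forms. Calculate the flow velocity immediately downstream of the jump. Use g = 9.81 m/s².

Fr₁ = 3.849 (given).
By Bélanger, y₂/y₁ = ½[√(1 + 8Fr₁²) − 1] = ½[√119.52 − 1] = 4.966.
y₂ = 4.966 × 0.1537 = 0.7633 m.
V₁ = Fr₁·√(g·y₁) = 3.849×√(9.81×0.1537) = 4.726 m/s; q = V₁·y₁ = 0.7264 m²/s.
V₂ = q/y₂ = 0.7264/0.7633 = 0.9517 m/s.

V₂ = 0.9517 m/s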